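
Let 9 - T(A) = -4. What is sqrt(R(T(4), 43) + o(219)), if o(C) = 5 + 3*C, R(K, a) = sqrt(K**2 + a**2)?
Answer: sqrt(662 + sqrt(2018)) ≈ 26.588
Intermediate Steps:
T(A) = 13 (T(A) = 9 - 1*(-4) = 9 + 4 = 13)
sqrt(R(T(4), 43) + o(219)) = sqrt(sqrt(13**2 + 43**2) + (5 + 3*219)) = sqrt(sqrt(169 + 1849) + (5 + 657)) = sqrt(sqrt(2018) + 662) = sqrt(662 + sqrt(2018))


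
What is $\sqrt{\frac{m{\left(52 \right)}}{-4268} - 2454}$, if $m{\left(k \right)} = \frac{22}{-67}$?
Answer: $\frac{i \sqrt{414598388818}}{12998} \approx 49.538 i$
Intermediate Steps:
$m{\left(k \right)} = - \frac{22}{67}$ ($m{\left(k \right)} = 22 \left(- \frac{1}{67}\right) = - \frac{22}{67}$)
$\sqrt{\frac{m{\left(52 \right)}}{-4268} - 2454} = \sqrt{- \frac{22}{67 \left(-4268\right)} - 2454} = \sqrt{\left(- \frac{22}{67}\right) \left(- \frac{1}{4268}\right) - 2454} = \sqrt{\frac{1}{12998} - 2454} = \sqrt{- \frac{31897091}{12998}} = \frac{i \sqrt{414598388818}}{12998}$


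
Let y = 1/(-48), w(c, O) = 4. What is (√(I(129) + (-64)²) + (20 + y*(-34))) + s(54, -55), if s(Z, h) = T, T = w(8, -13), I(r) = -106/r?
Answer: 593/24 + √68147862/129 ≈ 88.702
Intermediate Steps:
y = -1/48 ≈ -0.020833
T = 4
s(Z, h) = 4
(√(I(129) + (-64)²) + (20 + y*(-34))) + s(54, -55) = (√(-106/129 + (-64)²) + (20 - 1/48*(-34))) + 4 = (√(-106*1/129 + 4096) + (20 + 17/24)) + 4 = (√(-106/129 + 4096) + 497/24) + 4 = (√(528278/129) + 497/24) + 4 = (√68147862/129 + 497/24) + 4 = (497/24 + √68147862/129) + 4 = 593/24 + √68147862/129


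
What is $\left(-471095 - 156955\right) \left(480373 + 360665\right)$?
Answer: $-528213915900$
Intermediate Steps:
$\left(-471095 - 156955\right) \left(480373 + 360665\right) = \left(-628050\right) 841038 = -528213915900$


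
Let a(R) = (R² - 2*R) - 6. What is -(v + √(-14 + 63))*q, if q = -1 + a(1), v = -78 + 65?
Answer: -48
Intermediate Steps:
a(R) = -6 + R² - 2*R
v = -13
q = -8 (q = -1 + (-6 + 1² - 2*1) = -1 + (-6 + 1 - 2) = -1 - 7 = -8)
-(v + √(-14 + 63))*q = -(-13 + √(-14 + 63))*(-8) = -(-13 + √49)*(-8) = -(-13 + 7)*(-8) = -(-6)*(-8) = -1*48 = -48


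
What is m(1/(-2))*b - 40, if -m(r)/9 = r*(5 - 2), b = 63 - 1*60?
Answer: 1/2 ≈ 0.50000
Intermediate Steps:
b = 3 (b = 63 - 60 = 3)
m(r) = -27*r (m(r) = -9*r*(5 - 2) = -9*r*3 = -27*r)
m(1/(-2))*b - 40 = -27/(-2)*3 - 40 = -27*(-1/2)*3 - 40 = (27/2)*3 - 40 = 81/2 - 40 = 1/2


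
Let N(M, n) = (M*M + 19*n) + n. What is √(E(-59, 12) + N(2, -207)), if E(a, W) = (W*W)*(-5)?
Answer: 2*I*√1214 ≈ 69.685*I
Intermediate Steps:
E(a, W) = -5*W² (E(a, W) = W²*(-5) = -5*W²)
N(M, n) = M² + 20*n (N(M, n) = (M² + 19*n) + n = M² + 20*n)
√(E(-59, 12) + N(2, -207)) = √(-5*12² + (2² + 20*(-207))) = √(-5*144 + (4 - 4140)) = √(-720 - 4136) = √(-4856) = 2*I*√1214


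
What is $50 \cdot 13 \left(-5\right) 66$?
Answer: $-214500$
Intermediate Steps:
$50 \cdot 13 \left(-5\right) 66 = 50 \left(-65\right) 66 = \left(-3250\right) 66 = -214500$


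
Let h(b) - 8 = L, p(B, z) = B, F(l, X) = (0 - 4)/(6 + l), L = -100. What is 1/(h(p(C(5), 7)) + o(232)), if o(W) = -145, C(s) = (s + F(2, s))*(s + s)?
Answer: -1/237 ≈ -0.0042194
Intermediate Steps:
F(l, X) = -4/(6 + l)
C(s) = 2*s*(-1/2 + s) (C(s) = (s - 4/(6 + 2))*(s + s) = (s - 4/8)*(2*s) = (s - 4*1/8)*(2*s) = (s - 1/2)*(2*s) = (-1/2 + s)*(2*s) = 2*s*(-1/2 + s))
h(b) = -92 (h(b) = 8 - 100 = -92)
1/(h(p(C(5), 7)) + o(232)) = 1/(-92 - 145) = 1/(-237) = -1/237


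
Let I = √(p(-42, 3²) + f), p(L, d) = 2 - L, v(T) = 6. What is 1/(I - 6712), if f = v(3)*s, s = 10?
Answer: -839/5631355 - √26/22525420 ≈ -0.00014921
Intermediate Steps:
f = 60 (f = 6*10 = 60)
I = 2*√26 (I = √((2 - 1*(-42)) + 60) = √((2 + 42) + 60) = √(44 + 60) = √104 = 2*√26 ≈ 10.198)
1/(I - 6712) = 1/(2*√26 - 6712) = 1/(-6712 + 2*√26)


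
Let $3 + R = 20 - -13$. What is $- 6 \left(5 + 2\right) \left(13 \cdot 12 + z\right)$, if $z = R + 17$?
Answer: $-8526$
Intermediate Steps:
$R = 30$ ($R = -3 + \left(20 - -13\right) = -3 + \left(20 + 13\right) = -3 + 33 = 30$)
$z = 47$ ($z = 30 + 17 = 47$)
$- 6 \left(5 + 2\right) \left(13 \cdot 12 + z\right) = - 6 \left(5 + 2\right) \left(13 \cdot 12 + 47\right) = \left(-6\right) 7 \left(156 + 47\right) = \left(-42\right) 203 = -8526$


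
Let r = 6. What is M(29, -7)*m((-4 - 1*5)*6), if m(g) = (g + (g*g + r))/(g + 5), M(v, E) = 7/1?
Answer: -2868/7 ≈ -409.71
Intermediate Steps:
M(v, E) = 7 (M(v, E) = 7*1 = 7)
m(g) = (6 + g + g²)/(5 + g) (m(g) = (g + (g*g + 6))/(g + 5) = (g + (g² + 6))/(5 + g) = (g + (6 + g²))/(5 + g) = (6 + g + g²)/(5 + g))
M(29, -7)*m((-4 - 1*5)*6) = 7*((6 + (-4 - 1*5)*6 + ((-4 - 1*5)*6)²)/(5 + (-4 - 1*5)*6)) = 7*((6 + (-4 - 5)*6 + ((-4 - 5)*6)²)/(5 + (-4 - 5)*6)) = 7*((6 - 9*6 + (-9*6)²)/(5 - 9*6)) = 7*((6 - 54 + (-54)²)/(5 - 54)) = 7*((6 - 54 + 2916)/(-49)) = 7*(-1/49*2868) = 7*(-2868/49) = -2868/7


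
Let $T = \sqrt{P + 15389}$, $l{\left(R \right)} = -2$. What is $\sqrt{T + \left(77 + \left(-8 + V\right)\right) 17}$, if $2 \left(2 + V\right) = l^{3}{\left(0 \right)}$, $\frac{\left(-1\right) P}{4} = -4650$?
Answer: $\sqrt{1071 + \sqrt{33989}} \approx 35.431$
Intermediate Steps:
$P = 18600$ ($P = \left(-4\right) \left(-4650\right) = 18600$)
$T = \sqrt{33989}$ ($T = \sqrt{18600 + 15389} = \sqrt{33989} \approx 184.36$)
$V = -6$ ($V = -2 + \frac{\left(-2\right)^{3}}{2} = -2 + \frac{1}{2} \left(-8\right) = -2 - 4 = -6$)
$\sqrt{T + \left(77 + \left(-8 + V\right)\right) 17} = \sqrt{\sqrt{33989} + \left(77 - 14\right) 17} = \sqrt{\sqrt{33989} + 63 \cdot 17} = \sqrt{\sqrt{33989} + 1071} = \sqrt{1071 + \sqrt{33989}}$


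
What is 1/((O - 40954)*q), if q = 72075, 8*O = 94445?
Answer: -8/16806953025 ≈ -4.7599e-10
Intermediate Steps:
O = 94445/8 (O = (⅛)*94445 = 94445/8 ≈ 11806.)
1/((O - 40954)*q) = 1/((94445/8 - 40954)*72075) = (1/72075)/(-233187/8) = -8/233187*1/72075 = -8/16806953025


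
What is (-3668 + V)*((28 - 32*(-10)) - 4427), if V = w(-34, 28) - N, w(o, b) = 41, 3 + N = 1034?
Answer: 18999982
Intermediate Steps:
N = 1031 (N = -3 + 1034 = 1031)
V = -990 (V = 41 - 1*1031 = 41 - 1031 = -990)
(-3668 + V)*((28 - 32*(-10)) - 4427) = (-3668 - 990)*((28 - 32*(-10)) - 4427) = -4658*((28 + 320) - 4427) = -4658*(348 - 4427) = -4658*(-4079) = 18999982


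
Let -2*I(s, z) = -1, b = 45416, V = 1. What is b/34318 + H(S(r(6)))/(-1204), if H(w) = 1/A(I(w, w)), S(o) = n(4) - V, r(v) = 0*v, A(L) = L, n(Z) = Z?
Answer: 13653057/10329718 ≈ 1.3217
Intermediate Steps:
I(s, z) = ½ (I(s, z) = -½*(-1) = ½)
r(v) = 0
S(o) = 3 (S(o) = 4 - 1*1 = 4 - 1 = 3)
H(w) = 2 (H(w) = 1/(½) = 2)
b/34318 + H(S(r(6)))/(-1204) = 45416/34318 + 2/(-1204) = 45416*(1/34318) + 2*(-1/1204) = 22708/17159 - 1/602 = 13653057/10329718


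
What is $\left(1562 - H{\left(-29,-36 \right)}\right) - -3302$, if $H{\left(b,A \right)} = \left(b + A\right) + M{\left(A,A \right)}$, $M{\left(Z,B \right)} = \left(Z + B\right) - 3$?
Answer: $5004$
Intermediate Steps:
$M{\left(Z,B \right)} = -3 + B + Z$ ($M{\left(Z,B \right)} = \left(B + Z\right) - 3 = -3 + B + Z$)
$H{\left(b,A \right)} = -3 + b + 3 A$ ($H{\left(b,A \right)} = \left(b + A\right) + \left(-3 + A + A\right) = \left(A + b\right) + \left(-3 + 2 A\right) = -3 + b + 3 A$)
$\left(1562 - H{\left(-29,-36 \right)}\right) - -3302 = \left(1562 - \left(-3 - 29 + 3 \left(-36\right)\right)\right) - -3302 = \left(1562 - \left(-3 - 29 - 108\right)\right) + 3302 = \left(1562 - -140\right) + 3302 = \left(1562 + 140\right) + 3302 = 1702 + 3302 = 5004$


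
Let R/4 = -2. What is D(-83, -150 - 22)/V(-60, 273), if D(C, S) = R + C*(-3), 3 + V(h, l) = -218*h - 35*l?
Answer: 241/3522 ≈ 0.068427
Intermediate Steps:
R = -8 (R = 4*(-2) = -8)
V(h, l) = -3 - 218*h - 35*l (V(h, l) = -3 + (-218*h - 35*l) = -3 - 218*h - 35*l)
D(C, S) = -8 - 3*C (D(C, S) = -8 + C*(-3) = -8 - 3*C)
D(-83, -150 - 22)/V(-60, 273) = (-8 - 3*(-83))/(-3 - 218*(-60) - 35*273) = (-8 + 249)/(-3 + 13080 - 9555) = 241/3522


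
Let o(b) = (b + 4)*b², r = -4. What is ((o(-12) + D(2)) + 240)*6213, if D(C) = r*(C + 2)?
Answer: -5765664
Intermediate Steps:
D(C) = -8 - 4*C (D(C) = -4*(C + 2) = -4*(2 + C) = -8 - 4*C)
o(b) = b²*(4 + b) (o(b) = (4 + b)*b² = b²*(4 + b))
((o(-12) + D(2)) + 240)*6213 = (((-12)²*(4 - 12) + (-8 - 4*2)) + 240)*6213 = ((144*(-8) + (-8 - 8)) + 240)*6213 = ((-1152 - 16) + 240)*6213 = (-1168 + 240)*6213 = -928*6213 = -5765664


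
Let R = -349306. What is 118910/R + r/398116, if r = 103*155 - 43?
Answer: -10444580857/34766076874 ≈ -0.30042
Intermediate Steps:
r = 15922 (r = 15965 - 43 = 15922)
118910/R + r/398116 = 118910/(-349306) + 15922/398116 = 118910*(-1/349306) + 15922*(1/398116) = -59455/174653 + 7961/199058 = -10444580857/34766076874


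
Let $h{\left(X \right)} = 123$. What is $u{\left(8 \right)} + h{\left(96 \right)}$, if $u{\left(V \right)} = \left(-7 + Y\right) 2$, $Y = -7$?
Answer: $95$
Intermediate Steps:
$u{\left(V \right)} = -28$ ($u{\left(V \right)} = \left(-7 - 7\right) 2 = \left(-14\right) 2 = -28$)
$u{\left(8 \right)} + h{\left(96 \right)} = -28 + 123 = 95$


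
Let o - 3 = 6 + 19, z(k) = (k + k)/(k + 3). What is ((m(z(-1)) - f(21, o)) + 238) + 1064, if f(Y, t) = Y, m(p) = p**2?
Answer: 1282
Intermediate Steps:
z(k) = 2*k/(3 + k) (z(k) = (2*k)/(3 + k) = 2*k/(3 + k))
o = 28 (o = 3 + (6 + 19) = 3 + 25 = 28)
((m(z(-1)) - f(21, o)) + 238) + 1064 = (((2*(-1)/(3 - 1))**2 - 1*21) + 238) + 1064 = (((2*(-1)/2)**2 - 21) + 238) + 1064 = (((2*(-1)*(1/2))**2 - 21) + 238) + 1064 = (((-1)**2 - 21) + 238) + 1064 = ((1 - 21) + 238) + 1064 = (-20 + 238) + 1064 = 218 + 1064 = 1282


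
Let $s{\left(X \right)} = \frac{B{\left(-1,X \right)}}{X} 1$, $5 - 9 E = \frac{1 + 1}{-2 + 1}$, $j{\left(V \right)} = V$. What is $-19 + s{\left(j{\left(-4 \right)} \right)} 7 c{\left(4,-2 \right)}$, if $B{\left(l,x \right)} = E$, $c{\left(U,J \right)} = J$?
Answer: $- \frac{293}{18} \approx -16.278$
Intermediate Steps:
$E = \frac{7}{9}$ ($E = \frac{5}{9} - \frac{\left(1 + 1\right) \frac{1}{-2 + 1}}{9} = \frac{5}{9} - \frac{2 \frac{1}{-1}}{9} = \frac{5}{9} - \frac{2 \left(-1\right)}{9} = \frac{5}{9} - - \frac{2}{9} = \frac{5}{9} + \frac{2}{9} = \frac{7}{9} \approx 0.77778$)
$B{\left(l,x \right)} = \frac{7}{9}$
$s{\left(X \right)} = \frac{7}{9 X}$ ($s{\left(X \right)} = \frac{7}{9 X} 1 = \frac{7}{9 X}$)
$-19 + s{\left(j{\left(-4 \right)} \right)} 7 c{\left(4,-2 \right)} = -19 + \frac{7}{9 \left(-4\right)} 7 \left(-2\right) = -19 + \frac{7}{9} \left(- \frac{1}{4}\right) \left(-14\right) = -19 - - \frac{49}{18} = -19 + \frac{49}{18} = - \frac{293}{18}$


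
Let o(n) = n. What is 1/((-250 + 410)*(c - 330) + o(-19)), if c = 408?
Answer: 1/12461 ≈ 8.0250e-5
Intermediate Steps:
1/((-250 + 410)*(c - 330) + o(-19)) = 1/((-250 + 410)*(408 - 330) - 19) = 1/(160*78 - 19) = 1/(12480 - 19) = 1/12461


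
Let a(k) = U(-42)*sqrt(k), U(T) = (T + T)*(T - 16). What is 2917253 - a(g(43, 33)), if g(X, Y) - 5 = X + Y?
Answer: 2873405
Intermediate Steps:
U(T) = 2*T*(-16 + T) (U(T) = (2*T)*(-16 + T) = 2*T*(-16 + T))
g(X, Y) = 5 + X + Y (g(X, Y) = 5 + (X + Y) = 5 + X + Y)
a(k) = 4872*sqrt(k) (a(k) = (2*(-42)*(-16 - 42))*sqrt(k) = (2*(-42)*(-58))*sqrt(k) = 4872*sqrt(k))
2917253 - a(g(43, 33)) = 2917253 - 4872*sqrt(5 + 43 + 33) = 2917253 - 4872*sqrt(81) = 2917253 - 4872*9 = 2917253 - 1*43848 = 2917253 - 43848 = 2873405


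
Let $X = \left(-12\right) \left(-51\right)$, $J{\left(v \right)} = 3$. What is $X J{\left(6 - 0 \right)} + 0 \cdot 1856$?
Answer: $1836$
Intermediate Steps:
$X = 612$
$X J{\left(6 - 0 \right)} + 0 \cdot 1856 = 612 \cdot 3 + 0 \cdot 1856 = 1836 + 0 = 1836$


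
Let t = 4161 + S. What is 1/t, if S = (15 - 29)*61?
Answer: 1/3307 ≈ 0.00030239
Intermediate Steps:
S = -854 (S = -14*61 = -854)
t = 3307 (t = 4161 - 854 = 3307)
1/t = 1/3307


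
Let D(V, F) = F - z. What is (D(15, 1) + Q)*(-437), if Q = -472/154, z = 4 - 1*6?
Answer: 2185/77 ≈ 28.377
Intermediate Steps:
z = -2 (z = 4 - 6 = -2)
Q = -236/77 (Q = -472*1/154 = -236/77 ≈ -3.0649)
D(V, F) = 2 + F (D(V, F) = F - 1*(-2) = F + 2 = 2 + F)
(D(15, 1) + Q)*(-437) = ((2 + 1) - 236/77)*(-437) = (3 - 236/77)*(-437) = -5/77*(-437) = 2185/77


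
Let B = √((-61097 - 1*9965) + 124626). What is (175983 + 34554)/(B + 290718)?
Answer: 30603447783/42258450980 - 210537*√13391/42258450980 ≈ 0.72362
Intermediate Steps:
B = 2*√13391 (B = √((-61097 - 9965) + 124626) = √(-71062 + 124626) = √53564 = 2*√13391 ≈ 231.44)
(175983 + 34554)/(B + 290718) = (175983 + 34554)/(2*√13391 + 290718) = 210537/(290718 + 2*√13391)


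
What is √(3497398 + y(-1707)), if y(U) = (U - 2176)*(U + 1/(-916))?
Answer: √2124003818963/458 ≈ 3182.1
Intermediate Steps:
y(U) = (-2176 + U)*(-1/916 + U) (y(U) = (-2176 + U)*(U - 1/916) = (-2176 + U)*(-1/916 + U))
√(3497398 + y(-1707)) = √(3497398 + (544/229 + (-1707)² - 1993217/916*(-1707))) = √(3497398 + (544/229 + 2913849 + 3402421419/916)) = √(3497398 + 6071509279/916) = √(9275125847/916) = √2124003818963/458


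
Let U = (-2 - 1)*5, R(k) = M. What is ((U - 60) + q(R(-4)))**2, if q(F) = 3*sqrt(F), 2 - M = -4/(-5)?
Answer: 28179/5 - 90*sqrt(30) ≈ 5142.9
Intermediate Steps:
M = 6/5 (M = 2 - (-4)/(-5) = 2 - (-4)*(-1)/5 = 2 - 1*4/5 = 2 - 4/5 = 6/5 ≈ 1.2000)
R(k) = 6/5
U = -15 (U = -3*5 = -15)
((U - 60) + q(R(-4)))**2 = ((-15 - 60) + 3*sqrt(6/5))**2 = (-75 + 3*(sqrt(30)/5))**2 = (-75 + 3*sqrt(30)/5)**2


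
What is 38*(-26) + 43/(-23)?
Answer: -22767/23 ≈ -989.87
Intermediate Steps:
38*(-26) + 43/(-23) = -988 + 43*(-1/23) = -988 - 43/23 = -22767/23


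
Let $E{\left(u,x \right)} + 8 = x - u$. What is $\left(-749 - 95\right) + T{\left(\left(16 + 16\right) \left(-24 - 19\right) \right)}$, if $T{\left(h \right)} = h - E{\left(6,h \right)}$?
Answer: $-830$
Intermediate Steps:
$E{\left(u,x \right)} = -8 + x - u$ ($E{\left(u,x \right)} = -8 - \left(u - x\right) = -8 + x - u$)
$T{\left(h \right)} = 14$ ($T{\left(h \right)} = h - \left(-8 + h - 6\right) = h - \left(-14 + h\right) = 14$)
$\left(-749 - 95\right) + T{\left(\left(16 + 16\right) \left(-24 - 19\right) \right)} = \left(-749 - 95\right) + 14 = -844 + 14 = -830$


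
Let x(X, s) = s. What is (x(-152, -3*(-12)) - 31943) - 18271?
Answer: -50178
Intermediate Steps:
(x(-152, -3*(-12)) - 31943) - 18271 = (-3*(-12) - 31943) - 18271 = (36 - 31943) - 18271 = -31907 - 18271 = -50178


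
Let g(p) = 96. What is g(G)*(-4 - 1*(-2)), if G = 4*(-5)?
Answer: -192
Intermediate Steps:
G = -20
g(G)*(-4 - 1*(-2)) = 96*(-4 - 1*(-2)) = 96*(-4 + 2) = 96*(-2) = -192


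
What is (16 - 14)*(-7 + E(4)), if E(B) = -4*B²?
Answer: -142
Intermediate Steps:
(16 - 14)*(-7 + E(4)) = (16 - 14)*(-7 - 4*4²) = 2*(-7 - 4*16) = 2*(-7 - 64) = 2*(-71) = -142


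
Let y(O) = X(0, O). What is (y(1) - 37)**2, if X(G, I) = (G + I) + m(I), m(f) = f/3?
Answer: 11449/9 ≈ 1272.1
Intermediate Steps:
m(f) = f/3 (m(f) = f*(1/3) = f/3)
X(G, I) = G + 4*I/3 (X(G, I) = (G + I) + I/3 = G + 4*I/3)
y(O) = 4*O/3 (y(O) = 0 + 4*O/3 = 4*O/3)
(y(1) - 37)**2 = ((4/3)*1 - 37)**2 = (4/3 - 37)**2 = (-107/3)**2 = 11449/9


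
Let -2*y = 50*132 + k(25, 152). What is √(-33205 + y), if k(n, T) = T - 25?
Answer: I*√146274/2 ≈ 191.23*I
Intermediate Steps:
k(n, T) = -25 + T
y = -6727/2 (y = -(50*132 + (-25 + 152))/2 = -(6600 + 127)/2 = -½*6727 = -6727/2 ≈ -3363.5)
√(-33205 + y) = √(-33205 - 6727/2) = √(-73137/2) = I*√146274/2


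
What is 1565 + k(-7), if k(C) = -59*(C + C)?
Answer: 2391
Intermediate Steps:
k(C) = -118*C
1565 + k(-7) = 1565 - 118*(-7) = 1565 + 826 = 2391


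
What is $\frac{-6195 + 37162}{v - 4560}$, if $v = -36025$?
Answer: $- \frac{30967}{40585} \approx -0.76302$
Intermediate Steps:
$\frac{-6195 + 37162}{v - 4560} = \frac{-6195 + 37162}{-36025 - 4560} = \frac{30967}{-40585} = 30967 \left(- \frac{1}{40585}\right) = - \frac{30967}{40585}$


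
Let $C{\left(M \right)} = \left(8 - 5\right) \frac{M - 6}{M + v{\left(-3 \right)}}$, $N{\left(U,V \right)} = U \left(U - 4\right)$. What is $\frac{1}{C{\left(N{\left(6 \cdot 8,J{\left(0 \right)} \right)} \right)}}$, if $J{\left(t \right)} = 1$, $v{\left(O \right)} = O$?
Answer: $\frac{703}{2106} \approx 0.33381$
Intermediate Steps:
$N{\left(U,V \right)} = U \left(-4 + U\right)$
$C{\left(M \right)} = \frac{3 \left(-6 + M\right)}{-3 + M}$ ($C{\left(M \right)} = \left(8 - 5\right) \frac{M - 6}{M - 3} = 3 \frac{-6 + M}{-3 + M} = \frac{3 \left(-6 + M\right)}{-3 + M}$)
$\frac{1}{C{\left(N{\left(6 \cdot 8,J{\left(0 \right)} \right)} \right)}} = \frac{1}{3 \frac{1}{-3 + 6 \cdot 8 \left(-4 + 6 \cdot 8\right)} \left(-6 + 6 \cdot 8 \left(-4 + 6 \cdot 8\right)\right)} = \frac{1}{3 \frac{1}{-3 + 48 \left(-4 + 48\right)} \left(-6 + 48 \left(-4 + 48\right)\right)} = \frac{1}{3 \frac{1}{-3 + 48 \cdot 44} \left(-6 + 48 \cdot 44\right)} = \frac{1}{3 \frac{1}{-3 + 2112} \left(-6 + 2112\right)} = \frac{1}{3 \cdot \frac{1}{2109} \cdot 2106} = \frac{1}{\frac{2106}{703}} = \frac{703}{2106}$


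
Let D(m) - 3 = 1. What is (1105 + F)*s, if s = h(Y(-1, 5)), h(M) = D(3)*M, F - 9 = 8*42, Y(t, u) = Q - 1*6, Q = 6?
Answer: 0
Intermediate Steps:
Y(t, u) = 0 (Y(t, u) = 6 - 1*6 = 6 - 6 = 0)
D(m) = 4 (D(m) = 3 + 1 = 4)
F = 345 (F = 9 + 8*42 = 9 + 336 = 345)
h(M) = 4*M
s = 0 (s = 4*0 = 0)
(1105 + F)*s = (1105 + 345)*0 = 1450*0 = 0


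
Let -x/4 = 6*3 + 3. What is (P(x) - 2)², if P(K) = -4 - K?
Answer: 6084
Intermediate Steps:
x = -84 (x = -4*(6*3 + 3) = -4*(18 + 3) = -4*21 = -84)
(P(x) - 2)² = ((-4 - 1*(-84)) - 2)² = ((-4 + 84) - 2)² = (80 - 2)² = 78² = 6084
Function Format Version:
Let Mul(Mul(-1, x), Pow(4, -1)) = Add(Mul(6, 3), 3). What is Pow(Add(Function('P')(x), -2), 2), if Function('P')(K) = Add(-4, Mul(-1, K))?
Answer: 6084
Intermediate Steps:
x = -84 (x = Mul(-4, Add(Mul(6, 3), 3)) = Mul(-4, Add(18, 3)) = Mul(-4, 21) = -84)
Pow(Add(Function('P')(x), -2), 2) = Pow(Add(Add(-4, Mul(-1, -84)), -2), 2) = Pow(Add(Add(-4, 84), -2), 2) = Pow(Add(80, -2), 2) = Pow(78, 2) = 6084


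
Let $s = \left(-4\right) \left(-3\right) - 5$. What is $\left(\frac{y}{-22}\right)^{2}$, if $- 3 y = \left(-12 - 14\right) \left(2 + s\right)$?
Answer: $\frac{1521}{121} \approx 12.57$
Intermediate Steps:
$s = 7$ ($s = 12 - 5 = 7$)
$y = 78$ ($y = - \frac{\left(-12 - 14\right) \left(2 + 7\right)}{3} = - \frac{\left(-26\right) 9}{3} = \left(- \frac{1}{3}\right) \left(-234\right) = 78$)
$\left(\frac{y}{-22}\right)^{2} = \left(\frac{78}{-22}\right)^{2} = \left(78 \left(- \frac{1}{22}\right)\right)^{2} = \left(- \frac{39}{11}\right)^{2} = \frac{1521}{121}$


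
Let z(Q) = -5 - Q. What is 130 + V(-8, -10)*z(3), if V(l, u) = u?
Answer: 210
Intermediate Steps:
130 + V(-8, -10)*z(3) = 130 - 10*(-5 - 1*3) = 130 - 10*(-5 - 3) = 130 - 10*(-8) = 130 + 80 = 210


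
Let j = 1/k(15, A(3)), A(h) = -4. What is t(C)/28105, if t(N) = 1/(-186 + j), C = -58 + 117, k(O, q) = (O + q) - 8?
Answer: -3/15654485 ≈ -1.9164e-7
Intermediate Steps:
k(O, q) = -8 + O + q
C = 59
j = 1/3 (j = 1/(-8 + 15 - 4) = 1/3 ≈ 0.33333)
t(N) = -3/557 (t(N) = 1/(-186 + 1/3) = 1/(-557/3) = -3/557)
t(C)/28105 = -3/557/28105 = -3/557*1/28105 = -3/15654485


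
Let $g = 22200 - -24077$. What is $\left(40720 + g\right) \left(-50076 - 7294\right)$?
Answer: $-4991017890$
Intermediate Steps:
$g = 46277$ ($g = 22200 + 24077 = 46277$)
$\left(40720 + g\right) \left(-50076 - 7294\right) = \left(40720 + 46277\right) \left(-50076 - 7294\right) = 86997 \left(-57370\right) = -4991017890$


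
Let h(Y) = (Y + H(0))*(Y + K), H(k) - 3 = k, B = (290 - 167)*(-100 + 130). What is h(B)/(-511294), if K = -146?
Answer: -6543996/255647 ≈ -25.598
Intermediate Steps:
B = 3690 (B = 123*30 = 3690)
H(k) = 3 + k
h(Y) = (-146 + Y)*(3 + Y) (h(Y) = (Y + (3 + 0))*(Y - 146) = (Y + 3)*(-146 + Y) = (3 + Y)*(-146 + Y) = (-146 + Y)*(3 + Y))
h(B)/(-511294) = (-438 + 3690² - 143*3690)/(-511294) = (-438 + 13616100 - 527670)*(-1/511294) = 13087992*(-1/511294) = -6543996/255647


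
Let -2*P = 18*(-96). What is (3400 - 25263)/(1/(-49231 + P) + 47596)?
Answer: -1057447721/2302075731 ≈ -0.45935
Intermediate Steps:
P = 864 (P = -9*(-96) = -½*(-1728) = 864)
(3400 - 25263)/(1/(-49231 + P) + 47596) = (3400 - 25263)/(1/(-49231 + 864) + 47596) = -21863/(1/(-48367) + 47596) = -21863/(-1/48367 + 47596) = -21863/2302075731/48367 = -21863*48367/2302075731 = -1057447721/2302075731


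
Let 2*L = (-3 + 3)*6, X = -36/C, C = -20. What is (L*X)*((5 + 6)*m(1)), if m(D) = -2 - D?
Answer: 0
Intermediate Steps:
X = 9/5 (X = -36/(-20) = -36*(-1/20) = 9/5 ≈ 1.8000)
L = 0 (L = ((-3 + 3)*6)/2 = (0*6)/2 = (½)*0 = 0)
(L*X)*((5 + 6)*m(1)) = (0*(9/5))*((5 + 6)*(-2 - 1*1)) = 0*(11*(-2 - 1)) = 0*(11*(-3)) = 0*(-33) = 0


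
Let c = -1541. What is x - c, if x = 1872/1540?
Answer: 593753/385 ≈ 1542.2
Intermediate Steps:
x = 468/385 (x = 1872*(1/1540) = 468/385 ≈ 1.2156)
x - c = 468/385 - 1*(-1541) = 468/385 + 1541 = 593753/385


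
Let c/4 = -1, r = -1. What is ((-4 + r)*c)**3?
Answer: 8000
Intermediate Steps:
c = -4 (c = 4*(-1) = -4)
((-4 + r)*c)**3 = ((-4 - 1)*(-4))**3 = (-5*(-4))**3 = 20**3 = 8000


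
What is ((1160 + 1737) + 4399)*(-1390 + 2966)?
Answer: 11498496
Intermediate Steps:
((1160 + 1737) + 4399)*(-1390 + 2966) = (2897 + 4399)*1576 = 7296*1576 = 11498496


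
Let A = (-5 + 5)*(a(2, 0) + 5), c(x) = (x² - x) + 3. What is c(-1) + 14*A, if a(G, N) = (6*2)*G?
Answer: 5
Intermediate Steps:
a(G, N) = 12*G
c(x) = 3 + x² - x
A = 0 (A = (-5 + 5)*(12*2 + 5) = 0*(24 + 5) = 0*29 = 0)
c(-1) + 14*A = (3 + (-1)² - 1*(-1)) + 14*0 = (3 + 1 + 1) + 0 = 5 + 0 = 5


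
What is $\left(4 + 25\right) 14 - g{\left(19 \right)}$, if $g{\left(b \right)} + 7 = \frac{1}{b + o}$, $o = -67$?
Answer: $\frac{19825}{48} \approx 413.02$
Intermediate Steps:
$g{\left(b \right)} = -7 + \frac{1}{-67 + b}$ ($g{\left(b \right)} = -7 + \frac{1}{b - 67} = -7 + \frac{1}{-67 + b}$)
$\left(4 + 25\right) 14 - g{\left(19 \right)} = \left(4 + 25\right) 14 - \frac{470 - 133}{-67 + 19} = 29 \cdot 14 - \frac{470 - 133}{-48} = 406 - \left(- \frac{1}{48}\right) 337 = 406 - - \frac{337}{48} = 406 + \frac{337}{48} = \frac{19825}{48}$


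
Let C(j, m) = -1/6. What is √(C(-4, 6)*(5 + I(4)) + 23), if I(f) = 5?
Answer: 8*√3/3 ≈ 4.6188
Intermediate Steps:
C(j, m) = -⅙ (C(j, m) = -1*⅙ = -⅙)
√(C(-4, 6)*(5 + I(4)) + 23) = √(-(5 + 5)/6 + 23) = √(-⅙*10 + 23) = √(-5/3 + 23) = √(64/3) = 8*√3/3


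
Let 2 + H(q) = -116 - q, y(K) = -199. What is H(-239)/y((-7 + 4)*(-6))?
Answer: -121/199 ≈ -0.60804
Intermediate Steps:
H(q) = -118 - q (H(q) = -2 + (-116 - q) = -118 - q)
H(-239)/y((-7 + 4)*(-6)) = (-118 - 1*(-239))/(-199) = (-118 + 239)*(-1/199) = 121*(-1/199) = -121/199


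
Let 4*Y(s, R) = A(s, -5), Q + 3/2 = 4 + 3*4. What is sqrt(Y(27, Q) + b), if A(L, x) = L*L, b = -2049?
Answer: I*sqrt(7467)/2 ≈ 43.206*I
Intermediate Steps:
Q = 29/2 (Q = -3/2 + (4 + 3*4) = -3/2 + (4 + 12) = -3/2 + 16 = 29/2 ≈ 14.500)
A(L, x) = L**2
Y(s, R) = s**2/4
sqrt(Y(27, Q) + b) = sqrt((1/4)*27**2 - 2049) = sqrt((1/4)*729 - 2049) = sqrt(729/4 - 2049) = sqrt(-7467/4) = I*sqrt(7467)/2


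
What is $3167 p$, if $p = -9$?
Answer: $-28503$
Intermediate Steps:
$3167 p = 3167 \left(-9\right) = -28503$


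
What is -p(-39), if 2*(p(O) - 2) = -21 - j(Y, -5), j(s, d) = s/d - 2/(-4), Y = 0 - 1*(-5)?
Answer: 33/4 ≈ 8.2500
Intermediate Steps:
Y = 5 (Y = 0 + 5 = 5)
j(s, d) = ½ + s/d (j(s, d) = s/d - 2*(-¼) = s/d + ½ = ½ + s/d)
p(O) = -33/4 (p(O) = 2 + (-21 - (5 + (½)*(-5))/(-5))/2 = 2 + (-21 - (-1)*(5 - 5/2)/5)/2 = 2 + (-21 - (-1)*5/(5*2))/2 = 2 + (-21 - 1*(-½))/2 = 2 + (-21 + ½)/2 = 2 + (½)*(-41/2) = 2 - 41/4 = -33/4)
-p(-39) = -1*(-33/4) = 33/4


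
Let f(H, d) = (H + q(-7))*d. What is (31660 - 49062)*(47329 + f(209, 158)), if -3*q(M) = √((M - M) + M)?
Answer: -1398268102 + 2749516*I*√7/3 ≈ -1.3983e+9 + 2.4248e+6*I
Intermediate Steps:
q(M) = -√M/3 (q(M) = -√((M - M) + M)/3 = -√(0 + M)/3 = -√M/3)
f(H, d) = d*(H - I*√7/3) (f(H, d) = (H - I*√7/3)*d = d*(H - I*√7/3))
(31660 - 49062)*(47329 + f(209, 158)) = (31660 - 49062)*(47329 + (⅓)*158*(3*209 - I*√7)) = -17402*(47329 + (⅓)*158*(627 - I*√7)) = -17402*(47329 + (33022 - 158*I*√7/3)) = -17402*(80351 - 158*I*√7/3) = -1398268102 + 2749516*I*√7/3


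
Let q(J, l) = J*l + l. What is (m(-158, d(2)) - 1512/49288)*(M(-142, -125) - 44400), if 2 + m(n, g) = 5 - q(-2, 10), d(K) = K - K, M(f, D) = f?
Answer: -3559083968/6161 ≈ -5.7768e+5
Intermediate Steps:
d(K) = 0
q(J, l) = l + J*l
m(n, g) = 13 (m(n, g) = -2 + (5 - 10*(1 - 2)) = -2 + (5 - 10*(-1)) = -2 + (5 - 1*(-10)) = -2 + (5 + 10) = -2 + 15 = 13)
(m(-158, d(2)) - 1512/49288)*(M(-142, -125) - 44400) = (13 - 1512/49288)*(-142 - 44400) = (13 - 1512*1/49288)*(-44542) = (13 - 189/6161)*(-44542) = (79904/6161)*(-44542) = -3559083968/6161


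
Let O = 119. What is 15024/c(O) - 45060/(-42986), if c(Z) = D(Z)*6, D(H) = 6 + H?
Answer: 56634722/2686625 ≈ 21.080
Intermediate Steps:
c(Z) = 36 + 6*Z (c(Z) = (6 + Z)*6 = 36 + 6*Z)
15024/c(O) - 45060/(-42986) = 15024/(36 + 6*119) - 45060/(-42986) = 15024/(36 + 714) - 45060*(-1/42986) = 15024/750 + 22530/21493 = 15024*(1/750) + 22530/21493 = 2504/125 + 22530/21493 = 56634722/2686625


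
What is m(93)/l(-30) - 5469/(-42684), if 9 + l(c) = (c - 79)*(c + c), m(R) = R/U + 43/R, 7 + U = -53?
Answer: 394935731/3086373330 ≈ 0.12796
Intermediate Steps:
U = -60 (U = -7 - 53 = -60)
m(R) = 43/R - R/60 (m(R) = R/(-60) + 43/R = R*(-1/60) + 43/R = -R/60 + 43/R = 43/R - R/60)
l(c) = -9 + 2*c*(-79 + c) (l(c) = -9 + (c - 79)*(c + c) = -9 + (-79 + c)*(2*c) = -9 + 2*c*(-79 + c))
m(93)/l(-30) - 5469/(-42684) = (43/93 - 1/60*93)/(-9 - 158*(-30) + 2*(-30)²) - 5469/(-42684) = (43*(1/93) - 31/20)/(-9 + 4740 + 2*900) - 5469*(-1/42684) = (43/93 - 31/20)/(-9 + 4740 + 1800) + 1823/14228 = -2023/1860/6531 + 1823/14228 = -2023/1860*1/6531 + 1823/14228 = -289/1735380 + 1823/14228 = 394935731/3086373330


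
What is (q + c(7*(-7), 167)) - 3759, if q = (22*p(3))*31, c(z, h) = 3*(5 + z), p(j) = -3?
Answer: -5937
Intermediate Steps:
c(z, h) = 15 + 3*z
q = -2046 (q = (22*(-3))*31 = -66*31 = -2046)
(q + c(7*(-7), 167)) - 3759 = (-2046 + (15 + 3*(7*(-7)))) - 3759 = (-2046 + (15 + 3*(-49))) - 3759 = (-2046 + (15 - 147)) - 3759 = (-2046 - 132) - 3759 = -2178 - 3759 = -5937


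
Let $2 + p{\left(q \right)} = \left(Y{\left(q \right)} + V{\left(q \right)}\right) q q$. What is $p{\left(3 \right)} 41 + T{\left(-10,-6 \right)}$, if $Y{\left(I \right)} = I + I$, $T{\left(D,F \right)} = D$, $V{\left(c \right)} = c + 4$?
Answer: $4705$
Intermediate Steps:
$V{\left(c \right)} = 4 + c$
$Y{\left(I \right)} = 2 I$
$p{\left(q \right)} = -2 + q^{2} \left(4 + 3 q\right)$ ($p{\left(q \right)} = -2 + \left(2 q + \left(4 + q\right)\right) q q = -2 + \left(4 + 3 q\right) q q = -2 + q \left(4 + 3 q\right) q = -2 + q^{2} \left(4 + 3 q\right)$)
$p{\left(3 \right)} 41 + T{\left(-10,-6 \right)} = \left(-2 + 3 \cdot 3^{3} + 4 \cdot 3^{2}\right) 41 - 10 = \left(-2 + 3 \cdot 27 + 4 \cdot 9\right) 41 - 10 = \left(-2 + 81 + 36\right) 41 - 10 = 115 \cdot 41 - 10 = 4715 - 10 = 4705$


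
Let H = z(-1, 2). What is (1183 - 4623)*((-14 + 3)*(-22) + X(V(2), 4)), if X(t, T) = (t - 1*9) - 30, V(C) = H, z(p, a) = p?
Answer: -694880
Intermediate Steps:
H = -1
V(C) = -1
X(t, T) = -39 + t (X(t, T) = (t - 9) - 30 = (-9 + t) - 30 = -39 + t)
(1183 - 4623)*((-14 + 3)*(-22) + X(V(2), 4)) = (1183 - 4623)*((-14 + 3)*(-22) + (-39 - 1)) = -3440*(-11*(-22) - 40) = -3440*(242 - 40) = -3440*202 = -694880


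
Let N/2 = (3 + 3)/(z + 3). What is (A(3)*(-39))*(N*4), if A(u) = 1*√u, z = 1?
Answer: -468*√3 ≈ -810.60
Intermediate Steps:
A(u) = √u
N = 3 (N = 2*((3 + 3)/(1 + 3)) = 2*(6/4) = 2*(6*(¼)) = 2*(3/2) = 3)
(A(3)*(-39))*(N*4) = (√3*(-39))*(3*4) = -39*√3*12 = -468*√3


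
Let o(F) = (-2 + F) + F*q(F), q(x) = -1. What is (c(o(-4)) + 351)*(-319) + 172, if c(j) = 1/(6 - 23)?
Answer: -1900230/17 ≈ -1.1178e+5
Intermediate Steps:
o(F) = -2 (o(F) = (-2 + F) + F*(-1) = (-2 + F) - F = -2)
c(j) = -1/17 (c(j) = 1/(-17) = -1/17)
(c(o(-4)) + 351)*(-319) + 172 = (-1/17 + 351)*(-319) + 172 = (5966/17)*(-319) + 172 = -1903154/17 + 172 = -1900230/17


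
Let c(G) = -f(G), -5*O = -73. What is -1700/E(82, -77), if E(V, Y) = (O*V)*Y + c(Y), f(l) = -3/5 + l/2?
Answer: 17000/921453 ≈ 0.018449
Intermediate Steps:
O = 73/5 (O = -1/5*(-73) = 73/5 ≈ 14.600)
f(l) = -3/5 + l/2 (f(l) = -3*1/5 + l*(1/2) = -3/5 + l/2)
c(G) = 3/5 - G/2 (c(G) = -(-3/5 + G/2) = 3/5 - G/2)
E(V, Y) = 3/5 - Y/2 + 73*V*Y/5 (E(V, Y) = (73*V/5)*Y + (3/5 - Y/2) = 73*V*Y/5 + (3/5 - Y/2) = 3/5 - Y/2 + 73*V*Y/5)
-1700/E(82, -77) = -1700/(3/5 - 1/2*(-77) + (73/5)*82*(-77)) = -1700/(3/5 + 77/2 - 460922/5) = -1700/(-921453/10) = -1700*(-10/921453) = 17000/921453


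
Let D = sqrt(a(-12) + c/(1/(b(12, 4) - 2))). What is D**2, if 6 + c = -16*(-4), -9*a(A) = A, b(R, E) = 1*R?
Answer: 1744/3 ≈ 581.33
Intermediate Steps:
b(R, E) = R
a(A) = -A/9
c = 58 (c = -6 - 16*(-4) = -6 + 64 = 58)
D = 4*sqrt(327)/3 (D = sqrt(-1/9*(-12) + 58/(1/(12 - 2))) = sqrt(4/3 + 58/(1/10)) = sqrt(4/3 + 58*10) = sqrt(4/3 + 580) = sqrt(1744/3) = 4*sqrt(327)/3 ≈ 24.111)
D**2 = (4*sqrt(327)/3)**2 = 1744/3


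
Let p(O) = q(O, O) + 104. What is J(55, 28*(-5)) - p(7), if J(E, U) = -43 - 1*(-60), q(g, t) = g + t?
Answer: -101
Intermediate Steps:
p(O) = 104 + 2*O (p(O) = (O + O) + 104 = 2*O + 104 = 104 + 2*O)
J(E, U) = 17 (J(E, U) = -43 + 60 = 17)
J(55, 28*(-5)) - p(7) = 17 - (104 + 2*7) = 17 - (104 + 14) = 17 - 1*118 = 17 - 118 = -101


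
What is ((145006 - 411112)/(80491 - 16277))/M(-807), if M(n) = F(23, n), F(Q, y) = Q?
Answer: -133053/738461 ≈ -0.18018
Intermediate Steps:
M(n) = 23
((145006 - 411112)/(80491 - 16277))/M(-807) = ((145006 - 411112)/(80491 - 16277))/23 = -266106/64214*(1/23) = -266106*1/64214*(1/23) = -133053/32107*1/23 = -133053/738461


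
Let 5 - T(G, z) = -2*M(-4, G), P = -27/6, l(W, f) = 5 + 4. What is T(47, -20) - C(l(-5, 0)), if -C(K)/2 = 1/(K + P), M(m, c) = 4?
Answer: 121/9 ≈ 13.444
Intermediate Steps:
l(W, f) = 9
P = -9/2 (P = -27*⅙ = -9/2 ≈ -4.5000)
T(G, z) = 13 (T(G, z) = 5 - (-2)*4 = 5 - 1*(-8) = 5 + 8 = 13)
C(K) = -2/(-9/2 + K) (C(K) = -2/(K - 9/2) = -2/(-9/2 + K))
T(47, -20) - C(l(-5, 0)) = 13 - (-4)/(-9 + 2*9) = 13 - (-4)/(-9 + 18) = 13 - (-4)/9 = 13 - 1*(-4/9) = 13 + 4/9 = 121/9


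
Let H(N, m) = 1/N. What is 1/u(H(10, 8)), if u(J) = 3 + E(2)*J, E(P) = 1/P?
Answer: 20/61 ≈ 0.32787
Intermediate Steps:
u(J) = 3 + J/2
1/u(H(10, 8)) = 1/(3 + (½)/10) = 1/(3 + (½)*(⅒)) = 1/(3 + 1/20) = 1/(61/20) = 20/61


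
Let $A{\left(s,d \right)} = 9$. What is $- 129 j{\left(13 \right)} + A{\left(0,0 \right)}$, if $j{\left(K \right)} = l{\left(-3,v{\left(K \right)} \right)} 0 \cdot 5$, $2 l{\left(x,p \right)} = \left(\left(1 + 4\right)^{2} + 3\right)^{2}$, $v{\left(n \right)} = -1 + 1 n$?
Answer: $9$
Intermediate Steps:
$v{\left(n \right)} = -1 + n$
$l{\left(x,p \right)} = 392$ ($l{\left(x,p \right)} = \frac{\left(\left(1 + 4\right)^{2} + 3\right)^{2}}{2} = \frac{\left(5^{2} + 3\right)^{2}}{2} = \frac{\left(25 + 3\right)^{2}}{2} = \frac{28^{2}}{2} = \frac{1}{2} \cdot 784 = 392$)
$j{\left(K \right)} = 0$ ($j{\left(K \right)} = 392 \cdot 0 \cdot 5 = 0 \cdot 5 = 0$)
$- 129 j{\left(13 \right)} + A{\left(0,0 \right)} = \left(-129\right) 0 + 9 = 0 + 9 = 9$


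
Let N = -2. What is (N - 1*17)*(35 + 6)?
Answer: -779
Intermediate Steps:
(N - 1*17)*(35 + 6) = (-2 - 1*17)*(35 + 6) = (-2 - 17)*41 = -19*41 = -779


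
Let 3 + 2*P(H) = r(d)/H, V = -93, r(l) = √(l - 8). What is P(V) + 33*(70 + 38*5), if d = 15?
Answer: 17157/2 - √7/186 ≈ 8578.5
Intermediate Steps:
r(l) = √(-8 + l)
P(H) = -3/2 + √7/(2*H) (P(H) = -3/2 + (√(-8 + 15)/H)/2 = -3/2 + (√7/H)/2 = -3/2 + √7/(2*H))
P(V) + 33*(70 + 38*5) = (½)*(√7 - 3*(-93))/(-93) + 33*(70 + 38*5) = (½)*(-1/93)*(√7 + 279) + 33*(70 + 190) = (½)*(-1/93)*(279 + √7) + 33*260 = (-3/2 - √7/186) + 8580 = 17157/2 - √7/186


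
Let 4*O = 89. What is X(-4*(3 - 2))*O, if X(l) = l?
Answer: -89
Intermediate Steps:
O = 89/4 (O = (1/4)*89 = 89/4 ≈ 22.250)
X(-4*(3 - 2))*O = -4*(3 - 2)*(89/4) = -4*1*(89/4) = -4*89/4 = -89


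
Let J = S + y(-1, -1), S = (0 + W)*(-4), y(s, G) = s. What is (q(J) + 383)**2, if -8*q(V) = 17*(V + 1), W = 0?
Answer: 146689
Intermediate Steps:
S = 0 (S = (0 + 0)*(-4) = 0*(-4) = 0)
J = -1 (J = 0 - 1 = -1)
q(V) = -17/8 - 17*V/8 (q(V) = -17*(V + 1)/8 = -17*(1 + V)/8 = -(17 + 17*V)/8 = -17/8 - 17*V/8)
(q(J) + 383)**2 = ((-17/8 - 17/8*(-1)) + 383)**2 = ((-17/8 + 17/8) + 383)**2 = (0 + 383)**2 = 383**2 = 146689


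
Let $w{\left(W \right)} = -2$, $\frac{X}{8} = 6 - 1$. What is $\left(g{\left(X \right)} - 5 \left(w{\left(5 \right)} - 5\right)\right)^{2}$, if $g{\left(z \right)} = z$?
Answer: $5625$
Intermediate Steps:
$X = 40$ ($X = 8 \left(6 - 1\right) = 8 \cdot 5 = 40$)
$\left(g{\left(X \right)} - 5 \left(w{\left(5 \right)} - 5\right)\right)^{2} = \left(40 - 5 \left(-2 - 5\right)\right)^{2} = \left(40 - -35\right)^{2} = \left(40 + 35\right)^{2} = 75^{2} = 5625$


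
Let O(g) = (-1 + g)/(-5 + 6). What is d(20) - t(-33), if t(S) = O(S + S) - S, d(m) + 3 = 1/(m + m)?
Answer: 1241/40 ≈ 31.025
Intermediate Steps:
d(m) = -3 + 1/(2*m) (d(m) = -3 + 1/(m + m) = -3 + 1/(2*m))
O(g) = -1 + g (O(g) = (-1 + g)/1 = (-1 + g)*1 = -1 + g)
t(S) = -1 + S (t(S) = (-1 + (S + S)) - S = (-1 + 2*S) - S = -1 + S)
d(20) - t(-33) = (-3 + (1/2)/20) - (-1 - 33) = (-3 + (1/2)*(1/20)) - 1*(-34) = (-3 + 1/40) + 34 = -119/40 + 34 = 1241/40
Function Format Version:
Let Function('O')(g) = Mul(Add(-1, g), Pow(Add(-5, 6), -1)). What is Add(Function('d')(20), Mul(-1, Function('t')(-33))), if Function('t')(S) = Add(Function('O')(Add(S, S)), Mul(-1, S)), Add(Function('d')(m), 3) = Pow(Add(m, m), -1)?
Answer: Rational(1241, 40) ≈ 31.025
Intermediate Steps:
Function('d')(m) = Add(-3, Mul(Rational(1, 2), Pow(m, -1))) (Function('d')(m) = Add(-3, Pow(Add(m, m), -1)) = Add(-3, Pow(Mul(2, m), -1)) = Add(-3, Mul(Rational(1, 2), Pow(m, -1))))
Function('O')(g) = Add(-1, g) (Function('O')(g) = Mul(Add(-1, g), Pow(1, -1)) = Mul(Add(-1, g), 1) = Add(-1, g))
Function('t')(S) = Add(-1, S) (Function('t')(S) = Add(Add(-1, Add(S, S)), Mul(-1, S)) = Add(Add(-1, Mul(2, S)), Mul(-1, S)) = Add(-1, S))
Add(Function('d')(20), Mul(-1, Function('t')(-33))) = Add(Add(-3, Mul(Rational(1, 2), Pow(20, -1))), Mul(-1, Add(-1, -33))) = Add(Add(-3, Mul(Rational(1, 2), Rational(1, 20))), Mul(-1, -34)) = Add(Add(-3, Rational(1, 40)), 34) = Add(Rational(-119, 40), 34) = Rational(1241, 40)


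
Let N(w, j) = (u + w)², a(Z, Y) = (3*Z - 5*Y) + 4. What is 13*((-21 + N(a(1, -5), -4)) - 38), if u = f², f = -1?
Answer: 13390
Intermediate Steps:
u = 1 (u = (-1)² = 1)
a(Z, Y) = 4 - 5*Y + 3*Z (a(Z, Y) = (-5*Y + 3*Z) + 4 = 4 - 5*Y + 3*Z)
N(w, j) = (1 + w)²
13*((-21 + N(a(1, -5), -4)) - 38) = 13*((-21 + (1 + (4 - 5*(-5) + 3*1))²) - 38) = 13*((-21 + (1 + (4 + 25 + 3))²) - 38) = 13*((-21 + (1 + 32)²) - 38) = 13*((-21 + 33²) - 38) = 13*((-21 + 1089) - 38) = 13*(1068 - 38) = 13*1030 = 13390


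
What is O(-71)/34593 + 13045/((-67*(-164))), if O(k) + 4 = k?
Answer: 150147195/126702628 ≈ 1.1850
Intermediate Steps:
O(k) = -4 + k
O(-71)/34593 + 13045/((-67*(-164))) = (-4 - 71)/34593 + 13045/((-67*(-164))) = -75*1/34593 + 13045/10988 = -25/11531 + 13045*(1/10988) = -25/11531 + 13045/10988 = 150147195/126702628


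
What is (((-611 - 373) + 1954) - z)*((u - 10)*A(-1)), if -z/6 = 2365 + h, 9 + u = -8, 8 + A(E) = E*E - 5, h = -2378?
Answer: 289008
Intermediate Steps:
A(E) = -13 + E**2 (A(E) = -8 + (E*E - 5) = -8 + (E**2 - 5) = -8 + (-5 + E**2) = -13 + E**2)
u = -17 (u = -9 - 8 = -17)
z = 78 (z = -6*(2365 - 2378) = -6*(-13) = 78)
(((-611 - 373) + 1954) - z)*((u - 10)*A(-1)) = (((-611 - 373) + 1954) - 1*78)*((-17 - 10)*(-13 + (-1)**2)) = ((-984 + 1954) - 78)*(-27*(-13 + 1)) = (970 - 78)*(-27*(-12)) = 892*324 = 289008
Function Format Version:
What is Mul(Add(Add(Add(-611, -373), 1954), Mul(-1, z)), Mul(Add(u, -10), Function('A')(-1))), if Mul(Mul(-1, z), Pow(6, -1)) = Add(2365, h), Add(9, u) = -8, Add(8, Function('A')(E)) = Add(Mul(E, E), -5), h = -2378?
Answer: 289008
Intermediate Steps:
Function('A')(E) = Add(-13, Pow(E, 2)) (Function('A')(E) = Add(-8, Add(Mul(E, E), -5)) = Add(-8, Add(Pow(E, 2), -5)) = Add(-8, Add(-5, Pow(E, 2))) = Add(-13, Pow(E, 2)))
u = -17 (u = Add(-9, -8) = -17)
z = 78 (z = Mul(-6, Add(2365, -2378)) = Mul(-6, -13) = 78)
Mul(Add(Add(Add(-611, -373), 1954), Mul(-1, z)), Mul(Add(u, -10), Function('A')(-1))) = Mul(Add(Add(Add(-611, -373), 1954), Mul(-1, 78)), Mul(Add(-17, -10), Add(-13, Pow(-1, 2)))) = Mul(Add(Add(-984, 1954), -78), Mul(-27, Add(-13, 1))) = Mul(Add(970, -78), Mul(-27, -12)) = Mul(892, 324) = 289008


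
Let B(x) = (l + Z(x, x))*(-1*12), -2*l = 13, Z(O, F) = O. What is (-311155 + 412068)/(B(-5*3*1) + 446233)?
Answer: 100913/446491 ≈ 0.22601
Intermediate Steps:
l = -13/2 (l = -½*13 = -13/2 ≈ -6.5000)
B(x) = 78 - 12*x (B(x) = (-13/2 + x)*(-1*12) = (-13/2 + x)*(-12) = 78 - 12*x)
(-311155 + 412068)/(B(-5*3*1) + 446233) = (-311155 + 412068)/((78 - 12*(-5*3)) + 446233) = 100913/((78 - (-180)) + 446233) = 100913/((78 - 12*(-15)) + 446233) = 100913/((78 + 180) + 446233) = 100913/(258 + 446233) = 100913/446491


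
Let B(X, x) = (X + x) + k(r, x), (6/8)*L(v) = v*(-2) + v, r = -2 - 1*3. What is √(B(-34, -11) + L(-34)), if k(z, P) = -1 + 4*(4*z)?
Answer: 11*I*√6/3 ≈ 8.9815*I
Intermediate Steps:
r = -5 (r = -2 - 3 = -5)
L(v) = -4*v/3 (L(v) = 4*(v*(-2) + v)/3 = 4*(-2*v + v)/3 = 4*(-v)/3 = -4*v/3)
k(z, P) = -1 + 16*z
B(X, x) = -81 + X + x (B(X, x) = (X + x) + (-1 + 16*(-5)) = (X + x) + (-1 - 80) = (X + x) - 81 = -81 + X + x)
√(B(-34, -11) + L(-34)) = √((-81 - 34 - 11) - 4/3*(-34)) = √(-126 + 136/3) = √(-242/3) = 11*I*√6/3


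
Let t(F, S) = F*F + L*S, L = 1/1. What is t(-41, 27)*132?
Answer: 225456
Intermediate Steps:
L = 1
t(F, S) = S + F**2 (t(F, S) = F*F + 1*S = F**2 + S = S + F**2)
t(-41, 27)*132 = (27 + (-41)**2)*132 = (27 + 1681)*132 = 1708*132 = 225456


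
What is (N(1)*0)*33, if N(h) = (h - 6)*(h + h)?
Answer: 0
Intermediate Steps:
N(h) = 2*h*(-6 + h) (N(h) = (-6 + h)*(2*h) = 2*h*(-6 + h))
(N(1)*0)*33 = ((2*1*(-6 + 1))*0)*33 = ((2*1*(-5))*0)*33 = -10*0*33 = 0*33 = 0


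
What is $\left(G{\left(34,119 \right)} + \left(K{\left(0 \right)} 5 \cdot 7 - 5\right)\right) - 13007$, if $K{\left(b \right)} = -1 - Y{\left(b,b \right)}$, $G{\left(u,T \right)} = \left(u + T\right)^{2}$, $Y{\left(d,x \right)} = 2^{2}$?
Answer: $10222$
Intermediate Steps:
$Y{\left(d,x \right)} = 4$
$G{\left(u,T \right)} = \left(T + u\right)^{2}$
$K{\left(b \right)} = -5$ ($K{\left(b \right)} = -1 - 4 = -5$)
$\left(G{\left(34,119 \right)} + \left(K{\left(0 \right)} 5 \cdot 7 - 5\right)\right) - 13007 = \left(\left(119 + 34\right)^{2} - \left(5 + 5 \cdot 5 \cdot 7\right)\right) - 13007 = \left(153^{2} - 180\right) - 13007 = \left(23409 - 180\right) - 13007 = 23229 - 13007 = 10222$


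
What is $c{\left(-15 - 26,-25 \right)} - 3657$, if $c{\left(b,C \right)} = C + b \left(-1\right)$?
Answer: $-3641$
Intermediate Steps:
$c{\left(b,C \right)} = C - b$
$c{\left(-15 - 26,-25 \right)} - 3657 = \left(-25 - \left(-15 - 26\right)\right) - 3657 = \left(-25 - -41\right) - 3657 = \left(-25 + 41\right) - 3657 = 16 - 3657 = -3641$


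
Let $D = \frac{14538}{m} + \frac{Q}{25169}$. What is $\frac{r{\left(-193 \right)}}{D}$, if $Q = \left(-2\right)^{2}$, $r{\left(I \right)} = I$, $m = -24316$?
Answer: $\frac{59058907486}{182904829} \approx 322.89$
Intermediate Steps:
$Q = 4$
$D = - \frac{182904829}{306004702}$ ($D = \frac{14538}{-24316} + \frac{4}{25169} = 14538 \left(- \frac{1}{24316}\right) + 4 \cdot \frac{1}{25169} = - \frac{7269}{12158} + \frac{4}{25169} = - \frac{182904829}{306004702} \approx -0.59772$)
$\frac{r{\left(-193 \right)}}{D} = - \frac{193}{- \frac{182904829}{306004702}} = \left(-193\right) \left(- \frac{306004702}{182904829}\right) = \frac{59058907486}{182904829}$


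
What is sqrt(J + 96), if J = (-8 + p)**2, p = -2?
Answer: 14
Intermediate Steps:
J = 100 (J = (-8 - 2)**2 = (-10)**2 = 100)
sqrt(J + 96) = sqrt(100 + 96) = sqrt(196) = 14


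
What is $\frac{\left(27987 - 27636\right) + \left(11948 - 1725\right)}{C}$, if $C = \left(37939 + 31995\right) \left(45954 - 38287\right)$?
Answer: $\frac{311}{15770117} \approx 1.9721 \cdot 10^{-5}$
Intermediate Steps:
$C = 536183978$ ($C = 69934 \cdot 7667 = 536183978$)
$\frac{\left(27987 - 27636\right) + \left(11948 - 1725\right)}{C} = \frac{\left(27987 - 27636\right) + \left(11948 - 1725\right)}{536183978} = \left(351 + \left(11948 - 1725\right)\right) \frac{1}{536183978} = \left(351 + 10223\right) \frac{1}{536183978} = 10574 \cdot \frac{1}{536183978} = \frac{311}{15770117}$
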